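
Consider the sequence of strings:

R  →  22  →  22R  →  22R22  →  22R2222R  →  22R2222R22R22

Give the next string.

From term 3 onward, concatenate the last term with the second-to-last: 22·R = 22R, 22R·22 = 22R22, …
Continuing: 22R2222R22R22 · 22R2222R gives term 7.

22R2222R22R2222R2222R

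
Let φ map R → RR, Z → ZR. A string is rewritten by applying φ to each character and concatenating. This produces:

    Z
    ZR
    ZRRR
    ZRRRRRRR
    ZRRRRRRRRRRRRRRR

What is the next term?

ZRRRRRRRRRRRRRRRRRRRRRRRRRRRRRRR

Replace each of the 16 characters of ZRRRRRRRRRRRRRRR in place — ZR RR RR RR RR RR RR RR RR RR RR RR RR RR RR RR — and concatenate.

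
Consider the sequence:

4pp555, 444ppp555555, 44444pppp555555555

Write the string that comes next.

Term n consists of 2n-1 4's, followed by n+1 p's, followed by 3n 5's (n = 1, 2, …).
For the next term, n = 4, so the run lengths are 7, 5, 12.

4444444ppppp555555555555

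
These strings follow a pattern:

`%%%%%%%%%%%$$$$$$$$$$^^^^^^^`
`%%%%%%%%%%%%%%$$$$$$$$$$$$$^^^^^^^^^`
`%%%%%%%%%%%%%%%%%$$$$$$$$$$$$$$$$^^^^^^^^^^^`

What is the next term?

Each string has the form %^{3n+2} $^{3n+1} ^^{2n+1}, where the shown terms are n = 3, 4, 5.
Setting n = 6 gives 20, 19, 13 characters in each block.

%%%%%%%%%%%%%%%%%%%%$$$$$$$$$$$$$$$$$$$^^^^^^^^^^^^^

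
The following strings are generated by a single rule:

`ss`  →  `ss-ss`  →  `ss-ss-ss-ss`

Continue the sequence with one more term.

s(k+1) = s(k)·-·s(k) — each term doubles the last with '-' between the halves.
Doubling ss-ss-ss-ss with '-' between the halves:

ss-ss-ss-ss-ss-ss-ss-ss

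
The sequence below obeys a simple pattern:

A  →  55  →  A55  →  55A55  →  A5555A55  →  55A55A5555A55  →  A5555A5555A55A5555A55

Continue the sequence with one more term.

55A55A5555A55A5555A5555A55A5555A55

This is a Fibonacci-style word recurrence s(k) = s(k−2)·s(k−1): e.g. A·55 = A55.
Continuing: 55A55A5555A55 · A5555A5555A55A5555A55 gives term 8.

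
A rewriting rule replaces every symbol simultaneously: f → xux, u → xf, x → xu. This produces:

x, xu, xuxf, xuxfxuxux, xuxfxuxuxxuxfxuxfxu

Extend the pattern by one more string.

xuxfxuxuxxuxfxuxfxuxuxfxuxuxxuxfxuxuxxuxf

φ(xuxfxuxuxxuxfxuxfxu) expands symbol-by-symbol to xu xf xu xux xu xf xu xf xu xu xf xu xux xu xf xu xux xu xf; joining the 19 pieces gives the next term.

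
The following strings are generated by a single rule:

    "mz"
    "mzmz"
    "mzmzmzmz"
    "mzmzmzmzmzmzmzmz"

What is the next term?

mzmzmzmzmzmzmzmzmzmzmzmzmzmzmzmz

Every step duplicates the string.
So the next term is two copies of mzmzmzmzmzmzmzmz.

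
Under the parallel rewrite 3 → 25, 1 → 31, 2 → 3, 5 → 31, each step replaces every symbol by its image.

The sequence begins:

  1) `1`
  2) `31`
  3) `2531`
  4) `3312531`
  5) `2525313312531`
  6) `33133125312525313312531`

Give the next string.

Rewriting the 23 symbols of 33133125312525313312531 one by one yields 25 25 31 25 25 31 3 31 25 31 3 31 3 31 25 31 25 25 31 3 31 25 31; concatenated:

252531252531331253133133125312525313312531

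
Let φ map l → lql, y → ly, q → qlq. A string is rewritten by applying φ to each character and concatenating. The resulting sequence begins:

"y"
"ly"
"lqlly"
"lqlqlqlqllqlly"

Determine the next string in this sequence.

φ(lqlqlqlqllqlly) expands symbol-by-symbol to lql qlq lql qlq lql qlq lql qlq lql lql qlq lql lql ly; joining the 14 pieces gives the next term.

lqlqlqlqlqlqlqlqlqlqlqlqlqllqlqlqlqllqlly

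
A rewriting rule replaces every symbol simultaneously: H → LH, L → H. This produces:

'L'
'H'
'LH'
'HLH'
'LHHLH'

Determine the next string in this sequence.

Expanding LHHLH: L→H, H→LH, H→LH, L→H, H→LH. Concatenated: H LH LH H LH.

HLHLHHLH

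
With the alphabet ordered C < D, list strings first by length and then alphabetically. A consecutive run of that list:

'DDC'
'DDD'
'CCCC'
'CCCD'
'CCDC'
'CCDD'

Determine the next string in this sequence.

Treat CCDD as a base-2 numeral over the given alphabet and add one, carrying through any trailing D's.

CDCC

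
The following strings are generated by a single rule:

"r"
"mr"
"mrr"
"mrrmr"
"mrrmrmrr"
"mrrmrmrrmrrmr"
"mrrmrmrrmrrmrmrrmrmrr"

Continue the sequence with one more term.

mrrmrmrrmrrmrmrrmrmrrmrrmrmrrmrrmr

From term 3 onward, concatenate the last term with the second-to-last: mr·r = mrr, mrr·mr = mrrmr, …
So term 8 is mrrmrmrrmrrmrmrrmrmrr·mrrmrmrrmrrmr.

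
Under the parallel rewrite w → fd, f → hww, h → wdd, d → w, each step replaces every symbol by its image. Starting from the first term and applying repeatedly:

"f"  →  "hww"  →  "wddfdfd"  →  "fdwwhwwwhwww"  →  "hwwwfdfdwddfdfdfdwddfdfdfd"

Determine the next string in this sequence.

wddfdfdfdhwwwhwwwfdwwhwwwhwwwhwwwfdwwhwwwhwwwhwww

φ(hwwwfdfdwddfdfdfdwddfdfdfd) expands symbol-by-symbol to wdd fd fd fd hww w hww w fd w w hww w hww w hww w fd w w hww w hww w hww w; joining the 26 pieces gives the next term.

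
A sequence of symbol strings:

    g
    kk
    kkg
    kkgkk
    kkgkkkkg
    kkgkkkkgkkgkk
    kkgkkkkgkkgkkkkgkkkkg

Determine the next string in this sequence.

kkgkkkkgkkgkkkkgkkkkgkkgkkkkgkkgkk

From term 3 onward, concatenate the last term with the second-to-last: kk·g = kkg, kkg·kk = kkgkk, …
Continuing: kkgkkkkgkkgkkkkgkkkkg · kkgkkkkgkkgkk gives term 8.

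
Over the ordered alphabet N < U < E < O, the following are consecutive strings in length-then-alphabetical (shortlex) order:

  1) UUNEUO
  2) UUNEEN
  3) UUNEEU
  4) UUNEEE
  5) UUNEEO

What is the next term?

UUNEON

Treat UUNEEO as a base-4 numeral over the given alphabet and add one, carrying through any trailing O's.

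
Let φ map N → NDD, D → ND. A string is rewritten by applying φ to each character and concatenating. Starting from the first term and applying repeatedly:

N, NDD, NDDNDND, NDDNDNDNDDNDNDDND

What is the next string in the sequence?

Replace each of the 17 characters of NDDNDNDNDDNDNDDND in place — NDD ND ND NDD ND NDD ND NDD ND ND NDD ND NDD ND ND NDD ND — and concatenate.

NDDNDNDNDDNDNDDNDNDDNDNDNDDNDNDDNDNDNDDND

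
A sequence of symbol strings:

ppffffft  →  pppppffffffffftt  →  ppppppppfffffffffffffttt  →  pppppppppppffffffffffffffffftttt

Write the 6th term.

pppppppppppppppppffffffffffffffffffffffffftttttt

Each string has the form p^{3n-1} f^{4n+1} t^{n} (n = 1, 2, …).
At n = 6 the blocks have lengths 17, 25, 6.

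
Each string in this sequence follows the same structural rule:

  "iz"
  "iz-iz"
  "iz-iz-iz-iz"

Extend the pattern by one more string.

iz-iz-iz-iz-iz-iz-iz-iz

Each string is two copies of the previous one joined by '-'.
So the next term is two copies of iz-iz-iz-iz with '-' between the halves.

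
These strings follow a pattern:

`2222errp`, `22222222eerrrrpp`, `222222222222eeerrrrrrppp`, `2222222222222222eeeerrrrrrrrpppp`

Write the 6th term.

222222222222222222222222eeeeeerrrrrrrrrrrrpppppp

The n-th term is 4n 2's then n e's then 2n r's then n p's (n = 1, 2, …).
Setting n = 6 gives 24, 6, 12, 6 characters in each block.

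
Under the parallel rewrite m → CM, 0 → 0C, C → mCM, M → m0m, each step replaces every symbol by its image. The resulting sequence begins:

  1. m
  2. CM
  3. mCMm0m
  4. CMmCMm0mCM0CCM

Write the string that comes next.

Applying the rule to each of the 14 symbols of CMmCMm0mCM0CCM gives the pieces mCM m0m CM mCM m0m CM 0C CM mCM m0m 0C mCM mCM m0m, which concatenate to the answer.

mCMm0mCMmCMm0mCM0CCMmCMm0m0CmCMmCMm0m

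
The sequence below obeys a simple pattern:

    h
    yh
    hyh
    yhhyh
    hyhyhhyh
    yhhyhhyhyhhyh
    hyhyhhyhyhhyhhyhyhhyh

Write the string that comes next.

From term 3 onward, concatenate the second-to-last term with the last: h·yh = hyh, yh·hyh = yhhyh, …
Continuing: yhhyhhyhyhhyh · hyhyhhyhyhhyhhyhyhhyh gives term 8.

yhhyhhyhyhhyhhyhyhhyhyhhyhhyhyhhyh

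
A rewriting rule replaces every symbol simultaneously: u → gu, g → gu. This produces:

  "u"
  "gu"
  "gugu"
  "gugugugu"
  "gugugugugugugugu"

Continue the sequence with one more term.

gugugugugugugugugugugugugugugugu

Replace each of the 16 characters of gugugugugugugugu in place — gu gu gu gu gu gu gu gu gu gu gu gu gu gu gu gu — and concatenate.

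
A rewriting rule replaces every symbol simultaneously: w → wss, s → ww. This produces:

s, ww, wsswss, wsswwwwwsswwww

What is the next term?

Rewriting the 14 symbols of wsswwwwwsswwww one by one yields wss ww ww wss wss wss wss wss ww ww wss wss wss wss; concatenated:

wsswwwwwsswsswsswsswsswwwwwsswsswsswss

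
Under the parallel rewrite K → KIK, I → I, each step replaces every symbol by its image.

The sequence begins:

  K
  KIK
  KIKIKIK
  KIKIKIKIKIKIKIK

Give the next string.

φ(KIKIKIKIKIKIKIK) expands symbol-by-symbol to KIK I KIK I KIK I KIK I KIK I KIK I KIK I KIK; joining the 15 pieces gives the next term.

KIKIKIKIKIKIKIKIKIKIKIKIKIKIKIK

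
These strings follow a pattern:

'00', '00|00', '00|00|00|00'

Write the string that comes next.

00|00|00|00|00|00|00|00

Each string is two copies of the previous one joined by '|'.
So the next term is two copies of 00|00|00|00 with '|' between the halves.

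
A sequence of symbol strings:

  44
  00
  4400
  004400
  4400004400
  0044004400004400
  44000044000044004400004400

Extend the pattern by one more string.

This is a Fibonacci-style word recurrence s(k) = s(k−2)·s(k−1): e.g. 44·00 = 4400.
The next term joins 0044004400004400 and 44000044000044004400004400.

004400440000440044000044000044004400004400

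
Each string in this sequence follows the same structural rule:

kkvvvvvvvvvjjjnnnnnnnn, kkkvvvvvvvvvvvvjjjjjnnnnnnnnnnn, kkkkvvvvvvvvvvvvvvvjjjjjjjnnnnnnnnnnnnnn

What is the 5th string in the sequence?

kkkkkkvvvvvvvvvvvvvvvvvvvvvjjjjjjjjjjjnnnnnnnnnnnnnnnnnnnn

Each string has the form k^{n} v^{3n+3} j^{2n-1} n^{3n+2}, where the shown terms are n = 2, 3, 4.
For term 5, n = 6, so the run lengths are 6, 21, 11, 20.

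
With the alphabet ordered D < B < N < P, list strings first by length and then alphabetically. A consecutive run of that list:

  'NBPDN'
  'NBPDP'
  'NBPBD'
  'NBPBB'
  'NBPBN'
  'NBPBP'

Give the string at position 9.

Advancing 3 positions from NBPBP through NBPBP → NBPND → NBPNB reaches term 9.

NBPNN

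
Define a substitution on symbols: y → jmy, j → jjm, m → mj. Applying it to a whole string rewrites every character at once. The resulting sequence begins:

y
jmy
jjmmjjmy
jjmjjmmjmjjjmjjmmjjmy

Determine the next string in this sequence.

Rewriting the 21 symbols of jjmjjmmjmjjjmjjmmjjmy one by one yields jjm jjm mj jjm jjm mj mj jjm mj jjm jjm jjm mj jjm jjm mj mj jjm jjm mj jmy; concatenated:

jjmjjmmjjjmjjmmjmjjjmmjjjmjjmjjmmjjjmjjmmjmjjjmjjmmjjmy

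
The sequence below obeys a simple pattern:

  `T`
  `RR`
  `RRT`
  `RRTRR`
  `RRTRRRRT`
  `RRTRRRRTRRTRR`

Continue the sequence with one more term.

RRTRRRRTRRTRRRRTRRRRT

From term 3 onward, concatenate the last term with the second-to-last: RR·T = RRT, RRT·RR = RRTRR, …
So term 7 is RRTRRRRTRRTRR·RRTRRRRT.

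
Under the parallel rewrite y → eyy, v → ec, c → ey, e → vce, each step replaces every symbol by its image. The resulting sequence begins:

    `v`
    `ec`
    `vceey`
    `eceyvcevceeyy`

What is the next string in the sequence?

vceeyvceeyyeceyvceeceyvcevceeyyeyy

Replace each of the 13 characters of eceyvcevceeyy in place — vce ey vce eyy ec ey vce ec ey vce vce eyy eyy — and concatenate.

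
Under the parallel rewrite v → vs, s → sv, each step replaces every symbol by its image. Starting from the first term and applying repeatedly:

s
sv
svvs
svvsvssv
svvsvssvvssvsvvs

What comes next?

φ(svvsvssvvssvsvvs) expands symbol-by-symbol to sv vs vs sv vs sv sv vs vs sv sv vs sv vs vs sv; joining the 16 pieces gives the next term.

svvsvssvvssvsvvsvssvsvvssvvsvssv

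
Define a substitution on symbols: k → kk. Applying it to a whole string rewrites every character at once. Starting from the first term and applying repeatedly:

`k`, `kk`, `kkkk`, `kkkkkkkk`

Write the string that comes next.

Apply φ to kkkkkkkk symbol by symbol: k→kk, k→kk, k→kk, k→kk, k→kk, k→kk, k→kk, k→kk; joined: kk kk kk kk kk kk kk kk.

kkkkkkkkkkkkkkkk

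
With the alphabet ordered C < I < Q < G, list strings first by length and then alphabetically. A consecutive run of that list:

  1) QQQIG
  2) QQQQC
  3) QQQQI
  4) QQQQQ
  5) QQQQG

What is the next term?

The successor of QQQQG increments the rightmost position that isn't already G and resets every position after it to C.

QQQGC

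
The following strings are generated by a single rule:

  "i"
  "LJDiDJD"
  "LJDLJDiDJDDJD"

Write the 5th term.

s(k+1) = LJD·s(k)·DJD, so each term gains LJD as a prefix and DJD as a suffix.
From LJDLJDiDJDDJD, 2 further steps: LJDLJDiDJDDJD → LJDLJDLJDiDJDDJDDJD → (answer).

LJDLJDLJDLJDiDJDDJDDJDDJD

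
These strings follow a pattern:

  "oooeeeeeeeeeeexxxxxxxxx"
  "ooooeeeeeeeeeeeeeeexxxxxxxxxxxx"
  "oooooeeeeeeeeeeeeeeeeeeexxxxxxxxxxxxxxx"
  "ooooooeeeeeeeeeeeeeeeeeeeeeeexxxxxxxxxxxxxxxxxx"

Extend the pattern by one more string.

Each string has the form o^{n} e^{4n-1} x^{3n}, where the shown terms are n = 3, 4, 5, 6.
Setting n = 7 gives 7, 27, 21 characters in each block.

oooooooeeeeeeeeeeeeeeeeeeeeeeeeeeexxxxxxxxxxxxxxxxxxxxx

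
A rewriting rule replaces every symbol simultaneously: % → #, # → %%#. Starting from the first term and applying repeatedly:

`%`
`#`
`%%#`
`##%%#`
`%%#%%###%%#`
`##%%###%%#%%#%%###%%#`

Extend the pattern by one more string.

φ(##%%###%%#%%#%%###%%#) expands symbol-by-symbol to %%# %%# # # %%# %%# %%# # # %%# # # %%# # # %%# %%# %%# # # %%#; joining the 21 pieces gives the next term.

%%#%%###%%#%%#%%###%%###%%###%%#%%#%%###%%#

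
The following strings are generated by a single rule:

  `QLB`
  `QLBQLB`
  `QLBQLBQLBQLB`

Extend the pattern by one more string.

Every step duplicates the string.
Doubling QLBQLBQLBQLB:

QLBQLBQLBQLBQLBQLBQLBQLB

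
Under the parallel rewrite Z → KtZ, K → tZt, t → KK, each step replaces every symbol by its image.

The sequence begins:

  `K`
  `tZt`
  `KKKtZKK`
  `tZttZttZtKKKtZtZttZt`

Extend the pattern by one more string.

Rewriting the 20 symbols of tZttZttZtKKKtZtZttZt one by one yields KK KtZ KK KK KtZ KK KK KtZ KK tZt tZt tZt KK KtZ KK KtZ KK KK KtZ KK; concatenated:

KKKtZKKKKKtZKKKKKtZKKtZttZttZtKKKtZKKKtZKKKKKtZKK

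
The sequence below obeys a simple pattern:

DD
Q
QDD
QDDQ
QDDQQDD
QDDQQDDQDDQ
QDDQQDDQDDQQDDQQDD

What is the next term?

Each term (from the third on) is the previous term followed by the one before it: term 3 = Q·DD = QDD.
Continuing: QDDQQDDQDDQQDDQQDD · QDDQQDDQDDQ gives term 8.

QDDQQDDQDDQQDDQQDDQDDQQDDQDDQ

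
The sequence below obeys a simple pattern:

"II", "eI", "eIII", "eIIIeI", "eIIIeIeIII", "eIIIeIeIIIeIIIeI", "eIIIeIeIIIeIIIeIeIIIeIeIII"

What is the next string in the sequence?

This is a Fibonacci-style word recurrence s(k) = s(k−1)·s(k−2): e.g. eI·II = eIII.
The next term joins eIIIeIeIIIeIIIeIeIIIeIeIII and eIIIeIeIIIeIIIeI.

eIIIeIeIIIeIIIeIeIIIeIeIIIeIIIeIeIIIeIIIeI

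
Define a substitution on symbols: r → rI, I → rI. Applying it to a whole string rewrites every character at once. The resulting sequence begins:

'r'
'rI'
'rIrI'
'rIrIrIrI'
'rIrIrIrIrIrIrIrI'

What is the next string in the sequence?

Applying the rule to each of the 16 symbols of rIrIrIrIrIrIrIrI gives the pieces rI rI rI rI rI rI rI rI rI rI rI rI rI rI rI rI, which concatenate to the answer.

rIrIrIrIrIrIrIrIrIrIrIrIrIrIrIrI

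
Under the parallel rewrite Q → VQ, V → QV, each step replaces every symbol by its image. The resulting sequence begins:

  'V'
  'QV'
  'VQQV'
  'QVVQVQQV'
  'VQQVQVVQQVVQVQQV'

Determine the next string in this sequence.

QVVQVQQVVQQVQVVQVQQVQVVQQVVQVQQV

φ(VQQVQVVQQVVQVQQV) expands symbol-by-symbol to QV VQ VQ QV VQ QV QV VQ VQ QV QV VQ QV VQ VQ QV; joining the 16 pieces gives the next term.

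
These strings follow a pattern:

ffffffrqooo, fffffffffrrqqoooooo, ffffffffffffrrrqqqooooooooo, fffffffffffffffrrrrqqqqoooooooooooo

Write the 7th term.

Each string has the form f^{3n+3} r^{n} q^{n} o^{3n} (n = 1, 2, …).
Setting n = 7 gives 24, 7, 7, 21 characters in each block.

ffffffffffffffffffffffffrrrrrrrqqqqqqqooooooooooooooooooooo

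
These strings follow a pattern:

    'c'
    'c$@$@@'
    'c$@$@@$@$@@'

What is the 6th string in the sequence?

Every step adds $@$@@ to the end: s(k+1) = s(k)·$@$@@.
From c$@$@@$@$@@, 3 further steps: c$@$@@$@$@@ → c$@$@@$@$@@$@$@@ → c$@$@@$@$@@$@$@@$@$@@ → (answer).

c$@$@@$@$@@$@$@@$@$@@$@$@@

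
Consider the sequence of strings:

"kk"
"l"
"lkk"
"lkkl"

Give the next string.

From term 3 onward, concatenate the last term with the second-to-last: l·kk = lkk, lkk·l = lkkl, …
The next term joins lkkl and lkk.

lkkllkk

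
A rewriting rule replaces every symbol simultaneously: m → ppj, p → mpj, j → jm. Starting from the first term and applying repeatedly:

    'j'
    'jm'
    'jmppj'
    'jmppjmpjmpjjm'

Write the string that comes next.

jmppjmpjmpjjmppjmpjjmppjmpjjmjmppj

Replace each of the 13 characters of jmppjmpjmpjjm in place — jm ppj mpj mpj jm ppj mpj jm ppj mpj jm jm ppj — and concatenate.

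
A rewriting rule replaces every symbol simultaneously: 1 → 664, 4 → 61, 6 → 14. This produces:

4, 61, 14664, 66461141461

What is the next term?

Expanding 66461141461: 6→14, 6→14, 4→61, 6→14, 1→664, 1→664, 4→61, 1→664, 4→61, 6→14, 1→664. Concatenated: 14 14 61 14 664 664 61 664 61 14 664.

14146114664664616646114664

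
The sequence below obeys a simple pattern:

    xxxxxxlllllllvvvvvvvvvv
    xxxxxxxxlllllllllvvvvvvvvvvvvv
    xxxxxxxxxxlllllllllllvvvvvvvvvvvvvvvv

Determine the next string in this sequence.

The n-th term is 2n x's then 2n+1 l's then 3n+1 v's, where the shown terms are n = 3, 4, 5.
At n = 6 the blocks have lengths 12, 13, 19.

xxxxxxxxxxxxlllllllllllllvvvvvvvvvvvvvvvvvvv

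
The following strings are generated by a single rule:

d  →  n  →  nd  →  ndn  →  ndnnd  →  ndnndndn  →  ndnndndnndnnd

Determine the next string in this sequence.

From term 3 onward, concatenate the last term with the second-to-last: n·d = nd, nd·n = ndn, …
The next term joins ndnndndnndnnd and ndnndndn.

ndnndndnndnndndnndndn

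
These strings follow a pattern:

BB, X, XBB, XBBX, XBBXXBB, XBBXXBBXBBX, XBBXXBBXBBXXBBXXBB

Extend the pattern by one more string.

From term 3 onward, concatenate the last term with the second-to-last: X·BB = XBB, XBB·X = XBBX, …
Continuing: XBBXXBBXBBXXBBXXBB · XBBXXBBXBBX gives term 8.

XBBXXBBXBBXXBBXXBBXBBXXBBXBBX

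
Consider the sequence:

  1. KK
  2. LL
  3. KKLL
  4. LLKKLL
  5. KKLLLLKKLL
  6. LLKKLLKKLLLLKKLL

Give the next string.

KKLLLLKKLLLLKKLLKKLLLLKKLL

From term 3 onward, concatenate the second-to-last term with the last: KK·LL = KKLL, LL·KKLL = LLKKLL, …
The next term joins KKLLLLKKLL and LLKKLLKKLLLLKKLL.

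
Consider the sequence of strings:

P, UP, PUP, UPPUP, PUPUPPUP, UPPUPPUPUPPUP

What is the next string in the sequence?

This is a Fibonacci-style word recurrence s(k) = s(k−2)·s(k−1): e.g. P·UP = PUP.
Continuing: PUPUPPUP · UPPUPPUPUPPUP gives term 7.

PUPUPPUPUPPUPPUPUPPUP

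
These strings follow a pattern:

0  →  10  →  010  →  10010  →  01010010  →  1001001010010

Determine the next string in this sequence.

010100101001001010010

This is a Fibonacci-style word recurrence s(k) = s(k−2)·s(k−1): e.g. 0·10 = 010.
Continuing: 01010010 · 1001001010010 gives term 7.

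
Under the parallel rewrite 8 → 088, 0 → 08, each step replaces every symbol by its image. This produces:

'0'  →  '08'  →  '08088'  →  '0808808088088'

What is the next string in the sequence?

0808808088088080880808808808088088

Replace each of the 13 characters of 0808808088088 in place — 08 088 08 088 088 08 088 08 088 088 08 088 088 — and concatenate.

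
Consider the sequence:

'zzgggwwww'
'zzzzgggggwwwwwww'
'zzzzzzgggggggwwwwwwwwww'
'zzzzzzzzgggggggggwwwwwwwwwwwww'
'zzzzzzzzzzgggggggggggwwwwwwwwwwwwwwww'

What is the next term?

Reading off run lengths: z runs 2, 4, 6, 8, 10; g runs 3, 5, 7, 9, 11; w runs 4, 7, 10, 13, 16 — each is linear in n (n = 1, 2, …).
Setting n = 6 gives 12, 13, 19 characters in each block.

zzzzzzzzzzzzgggggggggggggwwwwwwwwwwwwwwwwwww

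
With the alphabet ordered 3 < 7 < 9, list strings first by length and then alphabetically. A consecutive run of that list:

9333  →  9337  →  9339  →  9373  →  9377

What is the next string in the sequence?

9379

Find the rightmost character of 9377 below 9, bump it to the next letter, and reset everything to its right to 3.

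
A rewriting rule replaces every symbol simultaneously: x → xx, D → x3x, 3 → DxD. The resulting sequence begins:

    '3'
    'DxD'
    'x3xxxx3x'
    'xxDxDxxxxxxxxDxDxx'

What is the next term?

Rewriting the 18 symbols of xxDxDxxxxxxxxDxDxx one by one yields xx xx x3x xx x3x xx xx xx xx xx xx xx xx x3x xx x3x xx xx; concatenated:

xxxxx3xxxx3xxxxxxxxxxxxxxxxxx3xxxx3xxxxx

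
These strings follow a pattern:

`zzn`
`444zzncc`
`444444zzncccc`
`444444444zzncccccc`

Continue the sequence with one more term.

Each term wraps the previous one in 444 on the left and cc on the right.
So the next term is 444·444444444zzncccccc·cc.

444444444444zzncccccccc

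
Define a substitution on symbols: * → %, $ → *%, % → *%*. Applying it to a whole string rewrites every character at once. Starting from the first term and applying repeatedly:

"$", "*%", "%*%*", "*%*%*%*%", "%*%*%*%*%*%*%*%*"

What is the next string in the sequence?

*%*%*%*%*%*%*%*%*%*%*%*%*%*%*%*%

Replace each of the 16 characters of %*%*%*%*%*%*%*%* in place — *%* % *%* % *%* % *%* % *%* % *%* % *%* % *%* % — and concatenate.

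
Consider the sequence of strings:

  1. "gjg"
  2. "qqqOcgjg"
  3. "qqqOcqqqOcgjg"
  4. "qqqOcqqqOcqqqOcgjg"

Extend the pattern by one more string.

Every step adds qqqOc at the front: s(k+1) = qqqOc·s(k).
So the next term is qqqOc·qqqOcqqqOcqqqOcgjg.

qqqOcqqqOcqqqOcqqqOcgjg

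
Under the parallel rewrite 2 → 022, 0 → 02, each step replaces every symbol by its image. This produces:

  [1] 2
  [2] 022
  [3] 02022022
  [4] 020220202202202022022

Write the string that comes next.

Rewriting the 21 symbols of 020220202202202022022 one by one yields 02 022 02 022 022 02 022 02 022 022 02 022 022 02 022 02 022 022 02 022 022; concatenated:

0202202022022020220202202202022022020220202202202022022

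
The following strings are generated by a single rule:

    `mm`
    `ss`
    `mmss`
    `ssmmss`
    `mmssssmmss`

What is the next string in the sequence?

ssmmssmmssssmmss

From term 3 onward, concatenate the second-to-last term with the last: mm·ss = mmss, ss·mmss = ssmmss, …
The next term joins ssmmss and mmssssmmss.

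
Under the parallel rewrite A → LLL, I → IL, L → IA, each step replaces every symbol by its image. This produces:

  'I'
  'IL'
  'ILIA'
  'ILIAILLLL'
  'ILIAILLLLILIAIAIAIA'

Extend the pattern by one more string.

Rewriting the 19 symbols of ILIAILLLLILIAIAIAIA one by one yields IL IA IL LLL IL IA IA IA IA IL IA IL LLL IL LLL IL LLL IL LLL; concatenated:

ILIAILLLLILIAIAIAIAILIAILLLLILLLLILLLLILLLL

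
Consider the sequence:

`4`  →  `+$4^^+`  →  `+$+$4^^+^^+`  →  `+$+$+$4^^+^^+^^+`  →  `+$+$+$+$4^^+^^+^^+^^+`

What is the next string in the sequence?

+$+$+$+$+$4^^+^^+^^+^^+^^+

s(k+1) = +$·s(k)·^^+, so each term gains +$ as a prefix and ^^+ as a suffix.
One more step from +$+$+$+$4^^+^^+^^+^^+ gives the answer.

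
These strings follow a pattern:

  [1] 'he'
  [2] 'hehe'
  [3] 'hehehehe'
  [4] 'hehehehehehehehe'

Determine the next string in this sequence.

hehehehehehehehehehehehehehehehe

Every step duplicates the string.
One more doubling of hehehehehehehehe gives the answer.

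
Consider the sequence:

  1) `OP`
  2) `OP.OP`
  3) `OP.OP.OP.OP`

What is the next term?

Every step duplicates the string with '.' between the halves.
So the next term is two copies of OP.OP.OP.OP with '.' between the halves.

OP.OP.OP.OP.OP.OP.OP.OP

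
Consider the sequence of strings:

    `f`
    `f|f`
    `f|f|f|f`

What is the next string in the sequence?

Each string is two copies of the previous one joined by '|'.
One more doubling of f|f|f|f gives the answer.

f|f|f|f|f|f|f|f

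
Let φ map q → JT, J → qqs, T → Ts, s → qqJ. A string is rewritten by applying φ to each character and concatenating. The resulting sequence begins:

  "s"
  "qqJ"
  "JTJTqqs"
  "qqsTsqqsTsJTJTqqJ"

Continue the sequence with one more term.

Replace each of the 17 characters of qqsTsqqsTsJTJTqqJ in place — JT JT qqJ Ts qqJ JT JT qqJ Ts qqJ qqs Ts qqs Ts JT JT qqs — and concatenate.

JTJTqqJTsqqJJTJTqqJTsqqJqqsTsqqsTsJTJTqqs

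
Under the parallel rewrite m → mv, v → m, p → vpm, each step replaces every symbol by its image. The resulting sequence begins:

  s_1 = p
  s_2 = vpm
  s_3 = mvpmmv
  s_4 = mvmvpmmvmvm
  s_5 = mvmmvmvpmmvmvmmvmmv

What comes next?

Applying the rule to each of the 19 symbols of mvmmvmvpmmvmvmmvmmv gives the pieces mv m mv mv m mv m vpm mv mv m mv m mv mv m mv mv m, which concatenate to the answer.

mvmmvmvmmvmvpmmvmvmmvmmvmvmmvmvm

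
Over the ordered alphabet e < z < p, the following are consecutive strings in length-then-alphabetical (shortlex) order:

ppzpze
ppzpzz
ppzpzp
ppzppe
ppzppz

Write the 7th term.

Continuing the enumeration 2 steps past ppzppz: ppzppz → ppzppp → (answer).

pppeee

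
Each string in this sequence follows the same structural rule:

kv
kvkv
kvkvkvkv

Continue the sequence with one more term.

Each string is two copies of the previous one concatenated.
Doubling kvkvkvkv:

kvkvkvkvkvkvkvkv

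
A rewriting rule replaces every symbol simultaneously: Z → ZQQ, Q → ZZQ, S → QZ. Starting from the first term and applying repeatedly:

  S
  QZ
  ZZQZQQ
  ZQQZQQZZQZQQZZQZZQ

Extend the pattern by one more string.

Applying the rule to each of the 18 symbols of ZQQZQQZZQZQQZZQZZQ gives the pieces ZQQ ZZQ ZZQ ZQQ ZZQ ZZQ ZQQ ZQQ ZZQ ZQQ ZZQ ZZQ ZQQ ZQQ ZZQ ZQQ ZQQ ZZQ, which concatenate to the answer.

ZQQZZQZZQZQQZZQZZQZQQZQQZZQZQQZZQZZQZQQZQQZZQZQQZQQZZQ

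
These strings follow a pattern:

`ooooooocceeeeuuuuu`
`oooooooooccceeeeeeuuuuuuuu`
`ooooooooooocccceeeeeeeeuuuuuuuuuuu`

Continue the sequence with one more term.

oooooooooooooccccceeeeeeeeeeuuuuuuuuuuuuuu

Term n consists of 2n+3 o's, followed by n c's, followed by 2n e's, followed by 3n-1 u's, where the shown terms are n = 2, 3, 4.
For the next term, n = 5, so the run lengths are 13, 5, 10, 14.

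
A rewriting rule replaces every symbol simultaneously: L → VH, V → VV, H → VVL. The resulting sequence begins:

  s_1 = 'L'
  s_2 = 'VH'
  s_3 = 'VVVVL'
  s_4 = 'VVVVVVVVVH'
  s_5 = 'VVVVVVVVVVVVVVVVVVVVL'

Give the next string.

Rewriting the 21 symbols of VVVVVVVVVVVVVVVVVVVVL one by one yields VV VV VV VV VV VV VV VV VV VV VV VV VV VV VV VV VV VV VV VV VH; concatenated:

VVVVVVVVVVVVVVVVVVVVVVVVVVVVVVVVVVVVVVVVVH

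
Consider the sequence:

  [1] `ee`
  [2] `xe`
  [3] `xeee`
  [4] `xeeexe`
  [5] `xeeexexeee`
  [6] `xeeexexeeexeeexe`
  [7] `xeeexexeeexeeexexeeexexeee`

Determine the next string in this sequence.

Each term (from the third on) is the previous term followed by the one before it: term 3 = xe·ee = xeee.
Continuing: xeeexexeeexeeexexeeexexeee · xeeexexeeexeeexe gives term 8.

xeeexexeeexeeexexeeexexeeexeeexexeeexeeexe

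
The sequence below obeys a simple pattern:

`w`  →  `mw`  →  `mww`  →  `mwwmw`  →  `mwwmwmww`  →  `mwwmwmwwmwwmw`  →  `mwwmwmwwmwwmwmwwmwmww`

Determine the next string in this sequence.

This is a Fibonacci-style word recurrence s(k) = s(k−1)·s(k−2): e.g. mw·w = mww.
The next term joins mwwmwmwwmwwmwmwwmwmww and mwwmwmwwmwwmw.

mwwmwmwwmwwmwmwwmwmwwmwwmwmwwmwwmw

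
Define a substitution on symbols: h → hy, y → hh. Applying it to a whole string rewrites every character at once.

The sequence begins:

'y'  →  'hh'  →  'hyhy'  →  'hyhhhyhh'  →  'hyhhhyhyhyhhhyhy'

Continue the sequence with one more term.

φ(hyhhhyhyhyhhhyhy) expands symbol-by-symbol to hy hh hy hy hy hh hy hh hy hh hy hy hy hh hy hh; joining the 16 pieces gives the next term.

hyhhhyhyhyhhhyhhhyhhhyhyhyhhhyhh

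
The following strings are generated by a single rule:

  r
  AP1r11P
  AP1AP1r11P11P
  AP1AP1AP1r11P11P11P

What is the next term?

s(k+1) = AP1·s(k)·11P, so each term gains AP1 as a prefix and 11P as a suffix.
Applying this once more to AP1AP1AP1r11P11P11P:

AP1AP1AP1AP1r11P11P11P11P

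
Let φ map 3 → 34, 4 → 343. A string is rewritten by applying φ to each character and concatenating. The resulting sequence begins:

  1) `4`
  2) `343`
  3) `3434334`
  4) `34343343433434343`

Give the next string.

Rewriting the 17 symbols of 34343343433434343 one by one yields 34 343 34 343 34 34 343 34 343 34 34 343 34 343 34 343 34; concatenated:

34343343433434343343433434343343433434334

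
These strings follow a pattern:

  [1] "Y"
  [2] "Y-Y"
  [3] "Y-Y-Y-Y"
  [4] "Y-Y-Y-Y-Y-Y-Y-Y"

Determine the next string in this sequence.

s(k+1) = s(k)·-·s(k) — each term doubles the last with '-' between the halves.
So the next term is two copies of Y-Y-Y-Y-Y-Y-Y-Y with '-' between the halves.

Y-Y-Y-Y-Y-Y-Y-Y-Y-Y-Y-Y-Y-Y-Y-Y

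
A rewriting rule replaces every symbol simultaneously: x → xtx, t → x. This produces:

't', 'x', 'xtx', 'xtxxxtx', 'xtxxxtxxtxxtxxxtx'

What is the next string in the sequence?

Rewriting the 17 symbols of xtxxxtxxtxxtxxxtx one by one yields xtx x xtx xtx xtx x xtx xtx x xtx xtx x xtx xtx xtx x xtx; concatenated:

xtxxxtxxtxxtxxxtxxtxxxtxxtxxxtxxtxxtxxxtx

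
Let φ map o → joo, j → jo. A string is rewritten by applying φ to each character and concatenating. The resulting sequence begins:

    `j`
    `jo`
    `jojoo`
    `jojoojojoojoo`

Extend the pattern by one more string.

jojoojojoojoojojoojojoojoojojoojoo

Applying the rule to each of the 13 symbols of jojoojojoojoo gives the pieces jo joo jo joo joo jo joo jo joo joo jo joo joo, which concatenate to the answer.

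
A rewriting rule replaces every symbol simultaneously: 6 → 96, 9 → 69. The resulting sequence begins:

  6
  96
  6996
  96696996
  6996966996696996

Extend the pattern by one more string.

Applying the rule to each of the 16 symbols of 6996966996696996 gives the pieces 96 69 69 96 69 96 96 69 69 96 96 69 96 69 69 96, which concatenate to the answer.

96696996699696696996966996696996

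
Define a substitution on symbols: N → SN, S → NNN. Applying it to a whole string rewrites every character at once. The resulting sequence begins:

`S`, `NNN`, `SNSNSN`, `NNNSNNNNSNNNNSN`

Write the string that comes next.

Replace each of the 15 characters of NNNSNNNNSNNNNSN in place — SN SN SN NNN SN SN SN SN NNN SN SN SN SN NNN SN — and concatenate.

SNSNSNNNNSNSNSNSNNNNSNSNSNSNNNNSN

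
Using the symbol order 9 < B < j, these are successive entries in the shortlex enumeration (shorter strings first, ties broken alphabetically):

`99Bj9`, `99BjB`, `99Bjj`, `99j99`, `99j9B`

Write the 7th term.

Continuing the enumeration 2 steps past 99j9B: 99j9B → 99j9j → (answer).

99jB9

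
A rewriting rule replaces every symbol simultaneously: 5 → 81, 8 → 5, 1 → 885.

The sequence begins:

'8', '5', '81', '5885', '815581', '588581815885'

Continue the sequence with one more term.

81558158855885815581

Apply φ to 588581815885 symbol by symbol: 5→81, 8→5, 8→5, 5→81, 8→5, 1→885, 8→5, 1→885, 5→81, 8→5, 8→5, 5→81; joined: 81 5 5 81 5 885 5 885 81 5 5 81.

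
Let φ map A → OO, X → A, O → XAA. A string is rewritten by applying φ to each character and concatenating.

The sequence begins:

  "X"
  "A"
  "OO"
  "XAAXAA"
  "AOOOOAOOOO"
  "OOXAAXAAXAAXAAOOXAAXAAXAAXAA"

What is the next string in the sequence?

Replace each of the 28 characters of OOXAAXAAXAAXAAOOXAAXAAXAAXAA in place — XAA XAA A OO OO A OO OO A OO OO A OO OO XAA XAA A OO OO A OO OO A OO OO A OO OO — and concatenate.

XAAXAAAOOOOAOOOOAOOOOAOOOOXAAXAAAOOOOAOOOOAOOOOAOOOO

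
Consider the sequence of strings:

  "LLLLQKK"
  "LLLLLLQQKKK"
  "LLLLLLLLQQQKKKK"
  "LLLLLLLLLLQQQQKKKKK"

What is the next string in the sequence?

LLLLLLLLLLLLQQQQQKKKKKK

Each string has the form L^{2n+2} Q^{n} K^{n+1} (n = 1, 2, …).
Setting n = 5 gives 12, 5, 6 characters in each block.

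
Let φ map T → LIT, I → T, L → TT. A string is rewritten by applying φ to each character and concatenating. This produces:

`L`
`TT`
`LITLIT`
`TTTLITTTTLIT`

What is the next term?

Expanding TTTLITTTTLIT: T→LIT, T→LIT, T→LIT, L→TT, I→T, T→LIT, T→LIT, T→LIT, T→LIT, L→TT, I→T, T→LIT. Concatenated: LIT LIT LIT TT T LIT LIT LIT LIT TT T LIT.

LITLITLITTTTLITLITLITLITTTTLIT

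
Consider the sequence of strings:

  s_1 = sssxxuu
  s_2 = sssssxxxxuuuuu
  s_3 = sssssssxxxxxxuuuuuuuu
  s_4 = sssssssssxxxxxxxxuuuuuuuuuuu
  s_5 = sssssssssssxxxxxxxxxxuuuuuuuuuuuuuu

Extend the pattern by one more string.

sssssssssssssxxxxxxxxxxxxuuuuuuuuuuuuuuuuu

Reading off run lengths: s runs 3, 5, 7, 9, 11; x runs 2, 4, 6, 8, 10; u runs 2, 5, 8, 11, 14 — each is linear in n (n = 1, 2, …).
Setting n = 6 gives 13, 12, 17 characters in each block.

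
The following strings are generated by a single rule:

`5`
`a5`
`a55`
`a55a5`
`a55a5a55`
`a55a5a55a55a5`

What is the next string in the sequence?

a55a5a55a55a5a55a5a55

Each term (from the third on) is the previous term followed by the one before it: term 3 = a5·5 = a55.
The next term joins a55a5a55a55a5 and a55a5a55.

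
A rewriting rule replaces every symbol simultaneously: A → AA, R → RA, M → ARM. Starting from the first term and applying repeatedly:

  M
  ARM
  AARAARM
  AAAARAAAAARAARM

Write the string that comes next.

Applying the rule to each of the 15 symbols of AAAARAAAAARAARM gives the pieces AA AA AA AA RA AA AA AA AA AA RA AA AA RA ARM, which concatenate to the answer.

AAAAAAAARAAAAAAAAAAARAAAAARAARM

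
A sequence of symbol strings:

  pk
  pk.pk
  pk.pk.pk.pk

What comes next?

s(k+1) = s(k)·.·s(k) — each term doubles the last with '.' between the halves.
Doubling pk.pk.pk.pk with '.' between the halves:

pk.pk.pk.pk.pk.pk.pk.pk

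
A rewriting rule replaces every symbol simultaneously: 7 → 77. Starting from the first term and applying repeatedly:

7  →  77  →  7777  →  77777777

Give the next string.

7777777777777777

Apply φ to 77777777 symbol by symbol: 7→77, 7→77, 7→77, 7→77, 7→77, 7→77, 7→77, 7→77; joined: 77 77 77 77 77 77 77 77.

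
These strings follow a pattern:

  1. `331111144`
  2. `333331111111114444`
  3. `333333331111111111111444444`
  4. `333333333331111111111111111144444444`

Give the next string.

333333333333331111111111111111111114444444444

The n-th term is 3n-1 3's then 4n+1 1's then 2n 4's (n = 1, 2, …).
At n = 5 the blocks have lengths 14, 21, 10.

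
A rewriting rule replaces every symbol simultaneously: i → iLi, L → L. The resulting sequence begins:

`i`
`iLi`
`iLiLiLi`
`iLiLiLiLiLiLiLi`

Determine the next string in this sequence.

Rewriting the 15 symbols of iLiLiLiLiLiLiLi one by one yields iLi L iLi L iLi L iLi L iLi L iLi L iLi L iLi; concatenated:

iLiLiLiLiLiLiLiLiLiLiLiLiLiLiLi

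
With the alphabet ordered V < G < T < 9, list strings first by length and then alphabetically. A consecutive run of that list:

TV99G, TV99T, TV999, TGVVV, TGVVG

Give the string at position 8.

TGVGV

Stepping forward 3 times from TGVVG: TGVVG → TGVVT → TGVV9, then the target.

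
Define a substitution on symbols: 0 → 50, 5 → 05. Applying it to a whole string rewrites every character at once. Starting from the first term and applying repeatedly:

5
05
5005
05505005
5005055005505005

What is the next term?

05505005500505505005055005505005

Replace each of the 16 characters of 5005055005505005 in place — 05 50 50 05 50 05 05 50 50 05 05 50 05 50 50 05 — and concatenate.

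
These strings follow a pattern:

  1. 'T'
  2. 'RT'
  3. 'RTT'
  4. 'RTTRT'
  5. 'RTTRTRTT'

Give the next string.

Each term (from the third on) is the previous term followed by the one before it: term 3 = RT·T = RTT.
The next term joins RTTRTRTT and RTTRT.

RTTRTRTTRTTRT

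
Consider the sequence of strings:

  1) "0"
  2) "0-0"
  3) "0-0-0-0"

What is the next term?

0-0-0-0-0-0-0-0

s(k+1) = s(k)·-·s(k) — each term doubles the last with '-' between the halves.
One more doubling of 0-0-0-0 gives the answer.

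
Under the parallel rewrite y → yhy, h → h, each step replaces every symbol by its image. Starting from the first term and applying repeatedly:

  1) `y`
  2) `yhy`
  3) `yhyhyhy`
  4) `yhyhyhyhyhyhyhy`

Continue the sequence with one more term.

yhyhyhyhyhyhyhyhyhyhyhyhyhyhyhy

Replace each of the 15 characters of yhyhyhyhyhyhyhy in place — yhy h yhy h yhy h yhy h yhy h yhy h yhy h yhy — and concatenate.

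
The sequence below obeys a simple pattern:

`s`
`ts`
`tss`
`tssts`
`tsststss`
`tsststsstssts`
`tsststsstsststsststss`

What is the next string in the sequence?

This is a Fibonacci-style word recurrence s(k) = s(k−1)·s(k−2): e.g. ts·s = tss.
Continuing: tsststsstsststsststss · tsststsstssts gives term 8.

tsststsstsststsststsstsststsstssts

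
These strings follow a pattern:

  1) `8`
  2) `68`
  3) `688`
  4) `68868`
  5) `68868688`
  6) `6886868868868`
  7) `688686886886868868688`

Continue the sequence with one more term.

Each term (from the third on) is the previous term followed by the one before it: term 3 = 68·8 = 688.
Continuing: 688686886886868868688 · 6886868868868 gives term 8.

6886868868868688686886886868868868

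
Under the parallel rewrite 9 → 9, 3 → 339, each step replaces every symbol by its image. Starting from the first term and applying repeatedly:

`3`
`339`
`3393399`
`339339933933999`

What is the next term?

Replace each of the 15 characters of 339339933933999 in place — 339 339 9 339 339 9 9 339 339 9 339 339 9 9 9 — and concatenate.

3393399339339993393399339339999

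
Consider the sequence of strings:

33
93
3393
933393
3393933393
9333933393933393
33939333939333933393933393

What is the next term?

933393339393339333939333939333933393933393

From term 3 onward, concatenate the second-to-last term with the last: 33·93 = 3393, 93·3393 = 933393, …
The next term joins 9333933393933393 and 33939333939333933393933393.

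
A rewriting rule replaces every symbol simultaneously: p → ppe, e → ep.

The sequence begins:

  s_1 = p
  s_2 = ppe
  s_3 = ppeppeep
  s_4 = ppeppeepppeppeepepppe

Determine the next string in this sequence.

Rewriting the 21 symbols of ppeppeepppeppeepepppe one by one yields ppe ppe ep ppe ppe ep ep ppe ppe ppe ep ppe ppe ep ep ppe ep ppe ppe ppe ep; concatenated:

ppeppeepppeppeepepppeppeppeepppeppeepepppeepppeppeppeep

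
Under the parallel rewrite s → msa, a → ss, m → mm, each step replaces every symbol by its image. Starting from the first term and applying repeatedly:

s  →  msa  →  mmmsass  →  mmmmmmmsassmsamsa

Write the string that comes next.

Rewriting the 17 symbols of mmmmmmmsassmsamsa one by one yields mm mm mm mm mm mm mm msa ss msa msa mm msa ss mm msa ss; concatenated:

mmmmmmmmmmmmmmmsassmsamsammmsassmmmsass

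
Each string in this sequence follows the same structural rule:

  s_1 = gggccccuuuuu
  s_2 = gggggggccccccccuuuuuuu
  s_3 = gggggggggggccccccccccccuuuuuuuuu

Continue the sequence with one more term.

Each string has the form g^{4n-1} c^{4n} u^{2n+3} (n = 1, 2, …).
For the next term, n = 4, so the run lengths are 15, 16, 11.

gggggggggggggggccccccccccccccccuuuuuuuuuuu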